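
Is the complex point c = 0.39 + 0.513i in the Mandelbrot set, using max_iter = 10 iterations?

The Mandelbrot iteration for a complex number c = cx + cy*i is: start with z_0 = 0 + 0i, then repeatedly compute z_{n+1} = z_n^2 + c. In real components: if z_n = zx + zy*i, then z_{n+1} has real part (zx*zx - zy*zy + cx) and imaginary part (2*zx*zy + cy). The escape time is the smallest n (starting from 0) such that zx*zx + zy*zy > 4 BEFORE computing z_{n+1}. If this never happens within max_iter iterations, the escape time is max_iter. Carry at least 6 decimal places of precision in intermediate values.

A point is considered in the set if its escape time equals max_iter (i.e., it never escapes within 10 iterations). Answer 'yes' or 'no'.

Answer: no

Derivation:
z_0 = 0 + 0i, c = 0.3900 + 0.5130i
Iter 1: z = 0.3900 + 0.5130i, |z|^2 = 0.4153
Iter 2: z = 0.2789 + 0.9131i, |z|^2 = 0.9116
Iter 3: z = -0.3660 + 1.0224i, |z|^2 = 1.1793
Iter 4: z = -0.5213 + -0.2354i, |z|^2 = 0.3272
Iter 5: z = 0.6064 + 0.7585i, |z|^2 = 0.9430
Iter 6: z = 0.1824 + 1.4328i, |z|^2 = 2.0863
Iter 7: z = -1.6298 + 1.0356i, |z|^2 = 3.7287
Iter 8: z = 1.9738 + -2.8626i, |z|^2 = 12.0903
Escaped at iteration 8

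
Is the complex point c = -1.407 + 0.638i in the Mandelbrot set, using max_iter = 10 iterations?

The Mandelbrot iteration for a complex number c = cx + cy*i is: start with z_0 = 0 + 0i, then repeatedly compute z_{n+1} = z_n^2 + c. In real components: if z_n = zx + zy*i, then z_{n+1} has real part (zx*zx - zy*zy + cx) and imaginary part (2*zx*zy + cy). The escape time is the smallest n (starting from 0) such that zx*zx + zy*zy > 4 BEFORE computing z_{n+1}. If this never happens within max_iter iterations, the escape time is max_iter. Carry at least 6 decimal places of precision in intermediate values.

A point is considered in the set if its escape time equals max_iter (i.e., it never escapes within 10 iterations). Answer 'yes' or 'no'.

z_0 = 0 + 0i, c = -1.4070 + 0.6380i
Iter 1: z = -1.4070 + 0.6380i, |z|^2 = 2.3867
Iter 2: z = 0.1656 + -1.1573i, |z|^2 = 1.3668
Iter 3: z = -2.7190 + 0.2547i, |z|^2 = 7.4578
Escaped at iteration 3

Answer: no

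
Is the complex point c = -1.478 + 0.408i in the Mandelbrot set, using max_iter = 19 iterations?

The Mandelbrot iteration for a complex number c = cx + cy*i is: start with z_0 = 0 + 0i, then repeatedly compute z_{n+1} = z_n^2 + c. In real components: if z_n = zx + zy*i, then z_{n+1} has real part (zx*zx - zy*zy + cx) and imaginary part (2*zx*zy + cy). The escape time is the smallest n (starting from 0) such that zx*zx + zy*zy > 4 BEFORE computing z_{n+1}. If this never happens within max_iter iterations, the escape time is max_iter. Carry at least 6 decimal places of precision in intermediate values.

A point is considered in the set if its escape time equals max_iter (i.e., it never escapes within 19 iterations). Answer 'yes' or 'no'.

z_0 = 0 + 0i, c = -1.4780 + 0.4080i
Iter 1: z = -1.4780 + 0.4080i, |z|^2 = 2.3509
Iter 2: z = 0.5400 + -0.7980i, |z|^2 = 0.9285
Iter 3: z = -1.8233 + -0.4539i, |z|^2 = 3.5303
Iter 4: z = 1.6402 + 2.0632i, |z|^2 = 6.9473
Escaped at iteration 4

Answer: no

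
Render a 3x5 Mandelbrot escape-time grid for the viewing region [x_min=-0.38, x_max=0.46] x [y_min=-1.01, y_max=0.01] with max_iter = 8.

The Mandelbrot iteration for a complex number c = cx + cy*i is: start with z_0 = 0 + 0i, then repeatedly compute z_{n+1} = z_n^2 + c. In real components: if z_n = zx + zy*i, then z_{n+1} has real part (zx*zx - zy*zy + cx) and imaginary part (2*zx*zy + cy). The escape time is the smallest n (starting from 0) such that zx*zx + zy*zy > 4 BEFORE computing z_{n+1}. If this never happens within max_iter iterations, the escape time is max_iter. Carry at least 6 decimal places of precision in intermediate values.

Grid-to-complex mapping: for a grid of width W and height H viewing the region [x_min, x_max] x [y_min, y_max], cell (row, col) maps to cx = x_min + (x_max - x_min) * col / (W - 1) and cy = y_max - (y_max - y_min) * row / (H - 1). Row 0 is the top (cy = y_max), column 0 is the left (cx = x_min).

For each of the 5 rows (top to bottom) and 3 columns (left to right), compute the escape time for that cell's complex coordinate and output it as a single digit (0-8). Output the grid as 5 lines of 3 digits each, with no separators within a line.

(row=0, col=0): c = -0.3800 + 0.0100i → escape time 8
(row=0, col=1): c = 0.0400 + 0.0100i → escape time 8
(row=0, col=2): c = 0.4600 + 0.0100i → escape time 5
(row=1, col=0): c = -0.3800 + -0.2450i → escape time 8
(row=1, col=1): c = 0.0400 + -0.2450i → escape time 8
(row=1, col=2): c = 0.4600 + -0.2450i → escape time 7
(row=2, col=0): c = -0.3800 + -0.5000i → escape time 8
(row=2, col=1): c = 0.0400 + -0.5000i → escape time 8
(row=2, col=2): c = 0.4600 + -0.5000i → escape time 5
(row=3, col=0): c = -0.3800 + -0.7550i → escape time 7
(row=3, col=1): c = 0.0400 + -0.7550i → escape time 8
(row=3, col=2): c = 0.4600 + -0.7550i → escape time 4
(row=4, col=0): c = -0.3800 + -1.0100i → escape time 4
(row=4, col=1): c = 0.0400 + -1.0100i → escape time 5
(row=4, col=2): c = 0.4600 + -1.0100i → escape time 3

Answer: 885
887
885
784
453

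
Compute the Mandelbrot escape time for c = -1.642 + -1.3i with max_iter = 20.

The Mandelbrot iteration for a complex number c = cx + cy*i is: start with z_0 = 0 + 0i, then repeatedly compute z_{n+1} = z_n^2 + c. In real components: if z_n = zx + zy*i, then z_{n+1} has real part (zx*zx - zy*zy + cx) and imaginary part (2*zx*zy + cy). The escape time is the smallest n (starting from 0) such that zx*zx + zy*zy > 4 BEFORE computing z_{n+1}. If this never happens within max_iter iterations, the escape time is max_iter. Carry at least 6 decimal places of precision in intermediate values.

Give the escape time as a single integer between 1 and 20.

Answer: 1

Derivation:
z_0 = 0 + 0i, c = -1.6420 + -1.3000i
Iter 1: z = -1.6420 + -1.3000i, |z|^2 = 4.3862
Escaped at iteration 1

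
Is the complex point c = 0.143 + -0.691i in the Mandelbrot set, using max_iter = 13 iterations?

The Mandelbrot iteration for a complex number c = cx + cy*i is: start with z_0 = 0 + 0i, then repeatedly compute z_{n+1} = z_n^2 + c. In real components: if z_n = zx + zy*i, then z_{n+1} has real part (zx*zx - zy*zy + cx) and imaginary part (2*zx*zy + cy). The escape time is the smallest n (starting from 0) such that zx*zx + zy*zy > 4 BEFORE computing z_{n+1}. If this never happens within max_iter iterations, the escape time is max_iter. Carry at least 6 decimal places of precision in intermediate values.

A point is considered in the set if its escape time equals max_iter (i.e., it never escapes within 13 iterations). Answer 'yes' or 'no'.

Answer: no

Derivation:
z_0 = 0 + 0i, c = 0.1430 + -0.6910i
Iter 1: z = 0.1430 + -0.6910i, |z|^2 = 0.4979
Iter 2: z = -0.3140 + -0.8886i, |z|^2 = 0.8883
Iter 3: z = -0.5480 + -0.1329i, |z|^2 = 0.3180
Iter 4: z = 0.4257 + -0.5453i, |z|^2 = 0.4786
Iter 5: z = 0.0268 + -1.1553i, |z|^2 = 1.3354
Iter 6: z = -1.1910 + -0.7529i, |z|^2 = 1.9854
Iter 7: z = 0.9945 + 1.1025i, |z|^2 = 2.2046
Iter 8: z = -0.0834 + 1.5019i, |z|^2 = 2.2628
Iter 9: z = -2.1059 + -0.9415i, |z|^2 = 5.3212
Escaped at iteration 9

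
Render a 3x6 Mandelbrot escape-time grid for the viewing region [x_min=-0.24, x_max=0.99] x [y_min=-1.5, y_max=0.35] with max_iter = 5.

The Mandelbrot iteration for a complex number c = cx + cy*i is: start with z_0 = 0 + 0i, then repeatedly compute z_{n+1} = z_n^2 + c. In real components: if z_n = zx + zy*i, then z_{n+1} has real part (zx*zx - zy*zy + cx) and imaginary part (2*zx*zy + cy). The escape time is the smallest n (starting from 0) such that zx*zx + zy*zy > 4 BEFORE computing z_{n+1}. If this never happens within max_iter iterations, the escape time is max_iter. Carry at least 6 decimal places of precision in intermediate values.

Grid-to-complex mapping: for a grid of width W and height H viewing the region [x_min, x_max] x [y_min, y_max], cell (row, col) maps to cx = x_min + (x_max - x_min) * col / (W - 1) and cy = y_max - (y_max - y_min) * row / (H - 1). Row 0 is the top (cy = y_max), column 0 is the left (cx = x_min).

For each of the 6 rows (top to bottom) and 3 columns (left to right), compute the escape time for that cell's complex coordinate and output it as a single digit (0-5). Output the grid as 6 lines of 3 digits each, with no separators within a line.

(row=0, col=0): c = -0.2400 + 0.3500i → escape time 5
(row=0, col=1): c = 0.3750 + 0.3500i → escape time 5
(row=0, col=2): c = 0.9900 + 0.3500i → escape time 2
(row=1, col=0): c = -0.2400 + -0.0200i → escape time 5
(row=1, col=1): c = 0.3750 + -0.0200i → escape time 5
(row=1, col=2): c = 0.9900 + -0.0200i → escape time 3
(row=2, col=0): c = -0.2400 + -0.3900i → escape time 5
(row=2, col=1): c = 0.3750 + -0.3900i → escape time 5
(row=2, col=2): c = 0.9900 + -0.3900i → escape time 2
(row=3, col=0): c = -0.2400 + -0.7600i → escape time 5
(row=3, col=1): c = 0.3750 + -0.7600i → escape time 4
(row=3, col=2): c = 0.9900 + -0.7600i → escape time 2
(row=4, col=0): c = -0.2400 + -1.1300i → escape time 5
(row=4, col=1): c = 0.3750 + -1.1300i → escape time 2
(row=4, col=2): c = 0.9900 + -1.1300i → escape time 2
(row=5, col=0): c = -0.2400 + -1.5000i → escape time 2
(row=5, col=1): c = 0.3750 + -1.5000i → escape time 2
(row=5, col=2): c = 0.9900 + -1.5000i → escape time 2

Answer: 552
553
552
542
522
222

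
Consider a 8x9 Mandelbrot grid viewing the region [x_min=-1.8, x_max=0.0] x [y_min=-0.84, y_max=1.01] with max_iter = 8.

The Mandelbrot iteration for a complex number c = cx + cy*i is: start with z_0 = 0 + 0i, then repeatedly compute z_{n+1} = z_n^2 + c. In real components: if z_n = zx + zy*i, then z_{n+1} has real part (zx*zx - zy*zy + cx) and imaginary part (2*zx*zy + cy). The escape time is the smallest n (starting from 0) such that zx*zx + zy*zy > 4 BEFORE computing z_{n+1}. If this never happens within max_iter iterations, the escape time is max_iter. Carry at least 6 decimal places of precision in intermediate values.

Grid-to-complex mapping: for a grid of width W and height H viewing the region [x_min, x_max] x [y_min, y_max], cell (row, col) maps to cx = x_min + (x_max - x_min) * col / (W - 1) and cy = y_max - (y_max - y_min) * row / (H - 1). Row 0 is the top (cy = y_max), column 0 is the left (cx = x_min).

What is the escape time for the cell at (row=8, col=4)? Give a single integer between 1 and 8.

Answer: 4

Derivation:
z_0 = 0 + 0i, c = -0.7714 + -0.8400i
Iter 1: z = -0.7714 + -0.8400i, |z|^2 = 1.3007
Iter 2: z = -0.8819 + 0.4560i, |z|^2 = 0.9857
Iter 3: z = -0.2016 + -1.6443i, |z|^2 = 2.7444
Iter 4: z = -3.4346 + -0.1771i, |z|^2 = 11.8277
Escaped at iteration 4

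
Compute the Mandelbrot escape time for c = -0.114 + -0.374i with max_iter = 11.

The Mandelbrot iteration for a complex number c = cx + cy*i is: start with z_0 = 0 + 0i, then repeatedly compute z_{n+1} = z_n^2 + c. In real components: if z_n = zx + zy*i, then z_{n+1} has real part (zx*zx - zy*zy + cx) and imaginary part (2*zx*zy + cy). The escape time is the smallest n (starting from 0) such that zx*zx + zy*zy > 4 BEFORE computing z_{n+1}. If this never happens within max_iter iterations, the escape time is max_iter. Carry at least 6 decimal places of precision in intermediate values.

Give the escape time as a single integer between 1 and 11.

z_0 = 0 + 0i, c = -0.1140 + -0.3740i
Iter 1: z = -0.1140 + -0.3740i, |z|^2 = 0.1529
Iter 2: z = -0.2409 + -0.2887i, |z|^2 = 0.1414
Iter 3: z = -0.1393 + -0.2349i, |z|^2 = 0.0746
Iter 4: z = -0.1498 + -0.3085i, |z|^2 = 0.1176
Iter 5: z = -0.1868 + -0.2816i, |z|^2 = 0.1142
Iter 6: z = -0.1584 + -0.2688i, |z|^2 = 0.0974
Iter 7: z = -0.1612 + -0.2888i, |z|^2 = 0.1094
Iter 8: z = -0.1714 + -0.2809i, |z|^2 = 0.1083
Iter 9: z = -0.1635 + -0.2777i, |z|^2 = 0.1038
Iter 10: z = -0.1644 + -0.2832i, |z|^2 = 0.1072

Answer: 11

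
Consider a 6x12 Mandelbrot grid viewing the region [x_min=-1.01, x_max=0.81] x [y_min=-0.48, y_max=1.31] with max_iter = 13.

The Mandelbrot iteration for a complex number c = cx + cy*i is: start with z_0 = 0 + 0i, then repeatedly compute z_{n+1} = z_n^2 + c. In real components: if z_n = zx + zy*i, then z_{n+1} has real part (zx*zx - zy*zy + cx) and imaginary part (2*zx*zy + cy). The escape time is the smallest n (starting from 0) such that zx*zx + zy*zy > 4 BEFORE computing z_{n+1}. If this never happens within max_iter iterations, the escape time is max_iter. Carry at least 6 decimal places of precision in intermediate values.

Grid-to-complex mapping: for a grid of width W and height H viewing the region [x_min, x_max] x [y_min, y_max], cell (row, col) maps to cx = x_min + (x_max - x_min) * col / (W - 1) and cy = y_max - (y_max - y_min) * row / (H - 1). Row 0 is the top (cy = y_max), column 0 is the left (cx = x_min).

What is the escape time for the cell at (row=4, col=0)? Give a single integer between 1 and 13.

z_0 = 0 + 0i, c = -1.0100 + 0.6591i
Iter 1: z = -1.0100 + 0.6591i, |z|^2 = 1.4545
Iter 2: z = -0.4243 + -0.6723i, |z|^2 = 0.6320
Iter 3: z = -1.2819 + 1.2296i, |z|^2 = 3.1552
Iter 4: z = -0.8786 + -2.4934i, |z|^2 = 6.9887
Escaped at iteration 4

Answer: 4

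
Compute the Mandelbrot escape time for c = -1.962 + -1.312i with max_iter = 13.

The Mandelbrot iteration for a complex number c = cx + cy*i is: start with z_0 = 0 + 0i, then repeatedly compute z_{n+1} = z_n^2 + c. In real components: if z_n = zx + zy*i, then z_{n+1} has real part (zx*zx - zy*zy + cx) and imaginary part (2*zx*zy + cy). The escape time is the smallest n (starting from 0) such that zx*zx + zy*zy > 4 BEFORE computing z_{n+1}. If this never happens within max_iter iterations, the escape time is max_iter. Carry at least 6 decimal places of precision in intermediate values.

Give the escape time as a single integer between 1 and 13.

z_0 = 0 + 0i, c = -1.9620 + -1.3120i
Iter 1: z = -1.9620 + -1.3120i, |z|^2 = 5.5708
Escaped at iteration 1

Answer: 1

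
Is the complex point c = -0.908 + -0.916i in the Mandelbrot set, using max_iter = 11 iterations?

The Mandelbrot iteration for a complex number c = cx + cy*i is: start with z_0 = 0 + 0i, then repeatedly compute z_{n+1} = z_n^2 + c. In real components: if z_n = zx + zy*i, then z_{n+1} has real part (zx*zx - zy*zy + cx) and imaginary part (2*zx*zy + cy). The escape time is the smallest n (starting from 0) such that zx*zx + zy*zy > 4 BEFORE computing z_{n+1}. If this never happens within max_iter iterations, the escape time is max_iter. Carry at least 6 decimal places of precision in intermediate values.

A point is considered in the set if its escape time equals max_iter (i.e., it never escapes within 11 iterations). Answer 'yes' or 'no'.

Answer: no

Derivation:
z_0 = 0 + 0i, c = -0.9080 + -0.9160i
Iter 1: z = -0.9080 + -0.9160i, |z|^2 = 1.6635
Iter 2: z = -0.9226 + 0.7475i, |z|^2 = 1.4099
Iter 3: z = -0.6155 + -2.2952i, |z|^2 = 5.6468
Escaped at iteration 3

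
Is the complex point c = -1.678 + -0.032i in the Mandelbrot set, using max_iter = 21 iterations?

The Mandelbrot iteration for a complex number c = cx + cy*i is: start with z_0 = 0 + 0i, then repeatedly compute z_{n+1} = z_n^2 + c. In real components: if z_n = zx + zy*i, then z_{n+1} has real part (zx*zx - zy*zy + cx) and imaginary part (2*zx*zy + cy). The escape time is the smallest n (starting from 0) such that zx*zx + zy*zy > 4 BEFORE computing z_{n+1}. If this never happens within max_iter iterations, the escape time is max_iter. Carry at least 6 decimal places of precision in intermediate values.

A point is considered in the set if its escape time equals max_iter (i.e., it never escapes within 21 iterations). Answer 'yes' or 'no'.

Answer: no

Derivation:
z_0 = 0 + 0i, c = -1.6780 + -0.0320i
Iter 1: z = -1.6780 + -0.0320i, |z|^2 = 2.8167
Iter 2: z = 1.1367 + 0.0754i, |z|^2 = 1.2977
Iter 3: z = -0.3917 + 0.1394i, |z|^2 = 0.1728
Iter 4: z = -1.5440 + -0.1412i, |z|^2 = 2.4039
Iter 5: z = 0.6860 + 0.4040i, |z|^2 = 0.6339
Iter 6: z = -1.3706 + 0.5223i, |z|^2 = 2.1513
Iter 7: z = -0.0723 + -1.4638i, |z|^2 = 2.1479
Iter 8: z = -3.8155 + 0.1797i, |z|^2 = 14.5902
Escaped at iteration 8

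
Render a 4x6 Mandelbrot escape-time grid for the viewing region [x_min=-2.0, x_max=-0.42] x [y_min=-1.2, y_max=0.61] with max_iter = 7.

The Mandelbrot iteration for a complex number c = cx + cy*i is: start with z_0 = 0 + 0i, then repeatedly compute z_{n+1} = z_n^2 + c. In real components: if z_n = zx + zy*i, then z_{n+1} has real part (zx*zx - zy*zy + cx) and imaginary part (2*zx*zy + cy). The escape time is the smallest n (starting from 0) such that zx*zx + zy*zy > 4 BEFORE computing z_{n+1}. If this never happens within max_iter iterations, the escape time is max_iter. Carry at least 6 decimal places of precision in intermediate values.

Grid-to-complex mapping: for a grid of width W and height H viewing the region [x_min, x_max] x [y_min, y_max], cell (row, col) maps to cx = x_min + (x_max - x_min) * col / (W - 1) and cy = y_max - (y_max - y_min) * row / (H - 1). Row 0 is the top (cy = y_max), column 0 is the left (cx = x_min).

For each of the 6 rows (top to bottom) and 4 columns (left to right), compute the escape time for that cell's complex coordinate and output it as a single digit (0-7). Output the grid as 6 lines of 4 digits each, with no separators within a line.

(row=0, col=0): c = -2.0000 + 0.6100i → escape time 1
(row=0, col=1): c = -1.4733 + 0.6100i → escape time 3
(row=0, col=2): c = -0.9467 + 0.6100i → escape time 5
(row=0, col=3): c = -0.4200 + 0.6100i → escape time 7
(row=1, col=0): c = -2.0000 + 0.2480i → escape time 1
(row=1, col=1): c = -1.4733 + 0.2480i → escape time 5
(row=1, col=2): c = -0.9467 + 0.2480i → escape time 7
(row=1, col=3): c = -0.4200 + 0.2480i → escape time 7
(row=2, col=0): c = -2.0000 + -0.1140i → escape time 1
(row=2, col=1): c = -1.4733 + -0.1140i → escape time 7
(row=2, col=2): c = -0.9467 + -0.1140i → escape time 7
(row=2, col=3): c = -0.4200 + -0.1140i → escape time 7
(row=3, col=0): c = -2.0000 + -0.4760i → escape time 1
(row=3, col=1): c = -1.4733 + -0.4760i → escape time 3
(row=3, col=2): c = -0.9467 + -0.4760i → escape time 5
(row=3, col=3): c = -0.4200 + -0.4760i → escape time 7
(row=4, col=0): c = -2.0000 + -0.8380i → escape time 1
(row=4, col=1): c = -1.4733 + -0.8380i → escape time 3
(row=4, col=2): c = -0.9467 + -0.8380i → escape time 3
(row=4, col=3): c = -0.4200 + -0.8380i → escape time 5
(row=5, col=0): c = -2.0000 + -1.2000i → escape time 1
(row=5, col=1): c = -1.4733 + -1.2000i → escape time 2
(row=5, col=2): c = -0.9467 + -1.2000i → escape time 3
(row=5, col=3): c = -0.4200 + -1.2000i → escape time 3

Answer: 1357
1577
1777
1357
1335
1233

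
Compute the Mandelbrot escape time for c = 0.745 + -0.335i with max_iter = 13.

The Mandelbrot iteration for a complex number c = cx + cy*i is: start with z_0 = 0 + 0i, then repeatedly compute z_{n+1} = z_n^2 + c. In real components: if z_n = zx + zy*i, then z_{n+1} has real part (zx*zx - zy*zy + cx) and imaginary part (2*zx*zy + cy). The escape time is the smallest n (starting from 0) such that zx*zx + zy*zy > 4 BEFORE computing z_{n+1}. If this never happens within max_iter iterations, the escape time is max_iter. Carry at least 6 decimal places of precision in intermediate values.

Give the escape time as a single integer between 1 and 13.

z_0 = 0 + 0i, c = 0.7450 + -0.3350i
Iter 1: z = 0.7450 + -0.3350i, |z|^2 = 0.6673
Iter 2: z = 1.1878 + -0.8342i, |z|^2 = 2.1067
Iter 3: z = 1.4601 + -2.3166i, |z|^2 = 7.4984
Escaped at iteration 3

Answer: 3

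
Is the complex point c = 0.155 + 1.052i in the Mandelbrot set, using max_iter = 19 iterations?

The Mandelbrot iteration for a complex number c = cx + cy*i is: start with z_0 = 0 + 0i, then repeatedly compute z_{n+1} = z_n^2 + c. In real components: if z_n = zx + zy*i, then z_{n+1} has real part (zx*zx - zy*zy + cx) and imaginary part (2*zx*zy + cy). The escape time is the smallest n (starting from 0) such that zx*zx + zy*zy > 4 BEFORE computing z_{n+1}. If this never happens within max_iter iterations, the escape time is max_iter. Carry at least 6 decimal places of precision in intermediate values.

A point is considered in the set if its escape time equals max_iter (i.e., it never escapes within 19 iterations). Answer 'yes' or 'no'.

z_0 = 0 + 0i, c = 0.1550 + 1.0520i
Iter 1: z = 0.1550 + 1.0520i, |z|^2 = 1.1307
Iter 2: z = -0.9277 + 1.3781i, |z|^2 = 2.7598
Iter 3: z = -0.8836 + -1.5049i, |z|^2 = 3.0455
Iter 4: z = -1.3289 + 3.7115i, |z|^2 = 15.5417
Escaped at iteration 4

Answer: no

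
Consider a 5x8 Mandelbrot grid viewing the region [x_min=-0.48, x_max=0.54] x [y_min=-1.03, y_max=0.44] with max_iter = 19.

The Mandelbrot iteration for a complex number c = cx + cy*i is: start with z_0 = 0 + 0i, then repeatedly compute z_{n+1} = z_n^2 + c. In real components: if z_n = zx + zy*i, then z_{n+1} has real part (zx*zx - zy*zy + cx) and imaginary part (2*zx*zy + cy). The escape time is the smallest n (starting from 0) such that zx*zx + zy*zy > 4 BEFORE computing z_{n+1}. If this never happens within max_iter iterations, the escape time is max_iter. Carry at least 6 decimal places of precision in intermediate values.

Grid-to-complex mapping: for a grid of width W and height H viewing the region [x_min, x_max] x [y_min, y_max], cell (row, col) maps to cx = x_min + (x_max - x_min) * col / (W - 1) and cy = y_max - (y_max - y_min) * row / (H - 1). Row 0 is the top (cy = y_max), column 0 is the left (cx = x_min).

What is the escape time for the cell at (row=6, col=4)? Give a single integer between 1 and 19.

Answer: 3

Derivation:
z_0 = 0 + 0i, c = 0.5400 + -0.8200i
Iter 1: z = 0.5400 + -0.8200i, |z|^2 = 0.9640
Iter 2: z = 0.1592 + -1.7056i, |z|^2 = 2.9344
Iter 3: z = -2.3437 + -1.3631i, |z|^2 = 7.3510
Escaped at iteration 3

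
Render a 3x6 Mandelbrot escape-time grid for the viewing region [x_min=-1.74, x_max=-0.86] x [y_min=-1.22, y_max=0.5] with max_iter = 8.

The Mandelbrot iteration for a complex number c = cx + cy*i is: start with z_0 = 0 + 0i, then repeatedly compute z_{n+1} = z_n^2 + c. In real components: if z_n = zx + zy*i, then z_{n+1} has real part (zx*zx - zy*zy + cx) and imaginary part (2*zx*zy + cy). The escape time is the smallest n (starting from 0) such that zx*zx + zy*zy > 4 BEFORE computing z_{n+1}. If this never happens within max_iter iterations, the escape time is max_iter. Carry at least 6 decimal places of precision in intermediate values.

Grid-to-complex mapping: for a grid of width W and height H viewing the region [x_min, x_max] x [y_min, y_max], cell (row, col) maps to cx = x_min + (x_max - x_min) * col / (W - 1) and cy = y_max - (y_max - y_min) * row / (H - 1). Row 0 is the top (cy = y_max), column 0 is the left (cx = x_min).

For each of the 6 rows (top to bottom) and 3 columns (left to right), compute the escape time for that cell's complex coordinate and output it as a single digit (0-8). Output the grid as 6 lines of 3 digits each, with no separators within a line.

Answer: 346
488
488
335
233
123

Derivation:
(row=0, col=0): c = -1.7400 + 0.5000i → escape time 3
(row=0, col=1): c = -1.3000 + 0.5000i → escape time 4
(row=0, col=2): c = -0.8600 + 0.5000i → escape time 6
(row=1, col=0): c = -1.7400 + 0.1560i → escape time 4
(row=1, col=1): c = -1.3000 + 0.1560i → escape time 8
(row=1, col=2): c = -0.8600 + 0.1560i → escape time 8
(row=2, col=0): c = -1.7400 + -0.1880i → escape time 4
(row=2, col=1): c = -1.3000 + -0.1880i → escape time 8
(row=2, col=2): c = -0.8600 + -0.1880i → escape time 8
(row=3, col=0): c = -1.7400 + -0.5320i → escape time 3
(row=3, col=1): c = -1.3000 + -0.5320i → escape time 3
(row=3, col=2): c = -0.8600 + -0.5320i → escape time 5
(row=4, col=0): c = -1.7400 + -0.8760i → escape time 2
(row=4, col=1): c = -1.3000 + -0.8760i → escape time 3
(row=4, col=2): c = -0.8600 + -0.8760i → escape time 3
(row=5, col=0): c = -1.7400 + -1.2200i → escape time 1
(row=5, col=1): c = -1.3000 + -1.2200i → escape time 2
(row=5, col=2): c = -0.8600 + -1.2200i → escape time 3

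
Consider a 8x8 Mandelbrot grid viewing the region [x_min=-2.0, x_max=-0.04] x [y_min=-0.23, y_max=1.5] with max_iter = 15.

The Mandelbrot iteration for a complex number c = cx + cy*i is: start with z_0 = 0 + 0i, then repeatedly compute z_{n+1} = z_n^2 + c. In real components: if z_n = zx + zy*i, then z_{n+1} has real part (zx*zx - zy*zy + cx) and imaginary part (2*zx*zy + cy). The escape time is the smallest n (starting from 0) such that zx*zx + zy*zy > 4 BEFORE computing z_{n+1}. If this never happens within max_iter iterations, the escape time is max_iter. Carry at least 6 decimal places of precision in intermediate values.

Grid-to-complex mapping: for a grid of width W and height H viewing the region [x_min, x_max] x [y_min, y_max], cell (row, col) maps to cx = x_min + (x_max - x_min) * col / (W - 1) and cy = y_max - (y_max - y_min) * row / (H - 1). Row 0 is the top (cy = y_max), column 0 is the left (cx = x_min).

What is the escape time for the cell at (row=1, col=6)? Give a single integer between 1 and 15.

z_0 = 0 + 0i, c = -0.3200 + 1.2529i
Iter 1: z = -0.3200 + 1.2529i, |z|^2 = 1.6721
Iter 2: z = -1.7873 + 0.4510i, |z|^2 = 3.3977
Iter 3: z = 2.6708 + -0.3593i, |z|^2 = 7.2625
Escaped at iteration 3

Answer: 3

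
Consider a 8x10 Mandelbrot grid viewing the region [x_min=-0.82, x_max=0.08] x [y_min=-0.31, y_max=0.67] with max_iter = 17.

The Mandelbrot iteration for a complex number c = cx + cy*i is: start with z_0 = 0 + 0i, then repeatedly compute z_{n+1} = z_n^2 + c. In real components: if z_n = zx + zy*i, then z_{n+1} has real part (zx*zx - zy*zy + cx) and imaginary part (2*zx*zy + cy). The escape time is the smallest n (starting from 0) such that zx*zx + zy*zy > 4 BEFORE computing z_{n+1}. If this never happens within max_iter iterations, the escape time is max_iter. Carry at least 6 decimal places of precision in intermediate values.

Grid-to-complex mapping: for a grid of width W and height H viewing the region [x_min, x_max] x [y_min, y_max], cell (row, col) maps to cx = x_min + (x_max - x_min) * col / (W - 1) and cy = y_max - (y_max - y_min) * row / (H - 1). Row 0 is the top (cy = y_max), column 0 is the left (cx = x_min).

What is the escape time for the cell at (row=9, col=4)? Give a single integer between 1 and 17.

z_0 = 0 + 0i, c = -0.3057 + -0.3100i
Iter 1: z = -0.3057 + -0.3100i, |z|^2 = 0.1896
Iter 2: z = -0.3084 + -0.1205i, |z|^2 = 0.1096
Iter 3: z = -0.2251 + -0.2357i, |z|^2 = 0.1062
Iter 4: z = -0.3106 + -0.2039i, |z|^2 = 0.1380
Iter 5: z = -0.2508 + -0.1834i, |z|^2 = 0.0965
Iter 6: z = -0.2764 + -0.2180i, |z|^2 = 0.1239
Iter 7: z = -0.2768 + -0.1895i, |z|^2 = 0.1125
Iter 8: z = -0.2650 + -0.2051i, |z|^2 = 0.1123
Iter 9: z = -0.2776 + -0.2013i, |z|^2 = 0.1176
Iter 10: z = -0.2692 + -0.1982i, |z|^2 = 0.1118
Iter 11: z = -0.2726 + -0.2033i, |z|^2 = 0.1156
Iter 12: z = -0.2727 + -0.1992i, |z|^2 = 0.1141
Iter 13: z = -0.2710 + -0.2013i, |z|^2 = 0.1140
Iter 14: z = -0.2728 + -0.2009i, |z|^2 = 0.1148
Iter 15: z = -0.2716 + -0.2004i, |z|^2 = 0.1139
Iter 16: z = -0.2721 + -0.2011i, |z|^2 = 0.1145

Answer: 17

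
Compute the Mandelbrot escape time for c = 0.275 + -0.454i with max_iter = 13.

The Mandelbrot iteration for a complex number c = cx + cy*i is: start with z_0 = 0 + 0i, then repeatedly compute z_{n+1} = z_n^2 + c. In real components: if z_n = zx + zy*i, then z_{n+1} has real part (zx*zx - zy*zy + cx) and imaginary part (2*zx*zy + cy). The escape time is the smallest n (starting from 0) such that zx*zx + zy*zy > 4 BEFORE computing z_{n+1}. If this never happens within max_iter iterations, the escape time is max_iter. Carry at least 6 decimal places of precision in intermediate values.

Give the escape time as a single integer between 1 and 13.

Answer: 13

Derivation:
z_0 = 0 + 0i, c = 0.2750 + -0.4540i
Iter 1: z = 0.2750 + -0.4540i, |z|^2 = 0.2817
Iter 2: z = 0.1445 + -0.7037i, |z|^2 = 0.5161
Iter 3: z = -0.1993 + -0.6574i, |z|^2 = 0.4719
Iter 4: z = -0.1174 + -0.1920i, |z|^2 = 0.0506
Iter 5: z = 0.2519 + -0.4089i, |z|^2 = 0.2307
Iter 6: z = 0.1713 + -0.6600i, |z|^2 = 0.4650
Iter 7: z = -0.1313 + -0.6801i, |z|^2 = 0.4798
Iter 8: z = -0.1703 + -0.2754i, |z|^2 = 0.1048
Iter 9: z = 0.2282 + -0.3602i, |z|^2 = 0.1818
Iter 10: z = 0.1973 + -0.6184i, |z|^2 = 0.4213
Iter 11: z = -0.0685 + -0.6980i, |z|^2 = 0.4919
Iter 12: z = -0.2075 + -0.3584i, |z|^2 = 0.1715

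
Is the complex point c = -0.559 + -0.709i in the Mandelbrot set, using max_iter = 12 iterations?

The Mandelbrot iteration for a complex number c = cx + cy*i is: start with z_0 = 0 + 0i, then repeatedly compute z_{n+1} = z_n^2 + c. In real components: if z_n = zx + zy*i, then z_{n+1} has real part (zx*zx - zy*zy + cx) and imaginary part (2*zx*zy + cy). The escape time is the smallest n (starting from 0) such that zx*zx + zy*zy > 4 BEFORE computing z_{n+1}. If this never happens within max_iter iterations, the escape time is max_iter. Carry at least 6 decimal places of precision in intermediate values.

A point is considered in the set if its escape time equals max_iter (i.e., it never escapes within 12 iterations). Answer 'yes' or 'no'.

Answer: no

Derivation:
z_0 = 0 + 0i, c = -0.5590 + -0.7090i
Iter 1: z = -0.5590 + -0.7090i, |z|^2 = 0.8152
Iter 2: z = -0.7492 + 0.0837i, |z|^2 = 0.5683
Iter 3: z = -0.0047 + -0.8344i, |z|^2 = 0.6962
Iter 4: z = -1.2551 + -0.7012i, |z|^2 = 2.0670
Iter 5: z = 0.5247 + 1.0511i, |z|^2 = 1.3802
Iter 6: z = -1.3885 + 0.3941i, |z|^2 = 2.0831
Iter 7: z = 1.2135 + -1.8034i, |z|^2 = 4.7247
Escaped at iteration 7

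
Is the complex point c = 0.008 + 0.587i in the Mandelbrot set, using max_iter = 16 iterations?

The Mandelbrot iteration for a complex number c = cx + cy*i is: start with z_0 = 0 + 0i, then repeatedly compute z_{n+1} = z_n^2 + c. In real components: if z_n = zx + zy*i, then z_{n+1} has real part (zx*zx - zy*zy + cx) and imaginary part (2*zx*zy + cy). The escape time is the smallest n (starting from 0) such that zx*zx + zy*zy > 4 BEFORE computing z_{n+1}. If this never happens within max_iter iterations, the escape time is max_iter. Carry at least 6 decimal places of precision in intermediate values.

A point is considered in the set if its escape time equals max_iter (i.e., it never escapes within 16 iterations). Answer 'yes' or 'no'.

Answer: yes

Derivation:
z_0 = 0 + 0i, c = 0.0080 + 0.5870i
Iter 1: z = 0.0080 + 0.5870i, |z|^2 = 0.3446
Iter 2: z = -0.3365 + 0.5964i, |z|^2 = 0.4689
Iter 3: z = -0.2344 + 0.1856i, |z|^2 = 0.0894
Iter 4: z = 0.0285 + 0.5000i, |z|^2 = 0.2508
Iter 5: z = -0.2411 + 0.6155i, |z|^2 = 0.4370
Iter 6: z = -0.3127 + 0.2901i, |z|^2 = 0.1820
Iter 7: z = 0.0216 + 0.4055i, |z|^2 = 0.1649
Iter 8: z = -0.1560 + 0.6045i, |z|^2 = 0.3898
Iter 9: z = -0.3331 + 0.3984i, |z|^2 = 0.2697
Iter 10: z = -0.0398 + 0.3216i, |z|^2 = 0.1050
Iter 11: z = -0.0938 + 0.5614i, |z|^2 = 0.3240
Iter 12: z = -0.2984 + 0.4816i, |z|^2 = 0.3210
Iter 13: z = -0.1349 + 0.2996i, |z|^2 = 0.1079
Iter 14: z = -0.0635 + 0.5062i, |z|^2 = 0.2602
Iter 15: z = -0.2442 + 0.5227i, |z|^2 = 0.3328
Did not escape in 16 iterations → in set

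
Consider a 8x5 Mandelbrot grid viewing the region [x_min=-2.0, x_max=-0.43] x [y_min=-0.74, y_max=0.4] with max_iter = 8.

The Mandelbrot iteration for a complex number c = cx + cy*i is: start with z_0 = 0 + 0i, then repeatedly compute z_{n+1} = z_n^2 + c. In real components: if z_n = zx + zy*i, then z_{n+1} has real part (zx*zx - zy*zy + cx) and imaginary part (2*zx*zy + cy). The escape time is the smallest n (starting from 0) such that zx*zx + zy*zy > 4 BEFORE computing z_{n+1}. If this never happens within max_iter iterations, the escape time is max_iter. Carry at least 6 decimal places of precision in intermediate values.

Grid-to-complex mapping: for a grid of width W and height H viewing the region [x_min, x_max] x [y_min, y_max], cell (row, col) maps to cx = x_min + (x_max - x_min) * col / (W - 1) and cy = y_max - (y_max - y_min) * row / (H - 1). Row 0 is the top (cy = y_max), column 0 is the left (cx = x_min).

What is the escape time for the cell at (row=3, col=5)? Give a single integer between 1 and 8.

z_0 = 0 + 0i, c = -0.8786 + -0.4550i
Iter 1: z = -0.8786 + -0.4550i, |z|^2 = 0.9789
Iter 2: z = -0.3137 + 0.3445i, |z|^2 = 0.2171
Iter 3: z = -0.8988 + -0.6711i, |z|^2 = 1.2583
Iter 4: z = -0.5211 + 0.7515i, |z|^2 = 0.8363
Iter 5: z = -1.1718 + -1.2382i, |z|^2 = 2.9062
Iter 6: z = -1.0387 + 2.4468i, |z|^2 = 7.0658
Escaped at iteration 6

Answer: 6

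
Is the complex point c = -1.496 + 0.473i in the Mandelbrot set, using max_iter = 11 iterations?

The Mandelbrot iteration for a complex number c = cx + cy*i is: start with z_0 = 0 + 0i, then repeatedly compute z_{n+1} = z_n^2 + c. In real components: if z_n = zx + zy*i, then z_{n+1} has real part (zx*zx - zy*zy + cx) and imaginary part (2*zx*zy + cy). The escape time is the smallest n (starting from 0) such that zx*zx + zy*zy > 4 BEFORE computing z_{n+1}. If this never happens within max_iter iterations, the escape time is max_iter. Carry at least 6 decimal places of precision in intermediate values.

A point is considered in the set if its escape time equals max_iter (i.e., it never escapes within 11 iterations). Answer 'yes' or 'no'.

Answer: no

Derivation:
z_0 = 0 + 0i, c = -1.4960 + 0.4730i
Iter 1: z = -1.4960 + 0.4730i, |z|^2 = 2.4617
Iter 2: z = 0.5183 + -0.9422i, |z|^2 = 1.1564
Iter 3: z = -2.1151 + -0.5037i, |z|^2 = 4.7275
Escaped at iteration 3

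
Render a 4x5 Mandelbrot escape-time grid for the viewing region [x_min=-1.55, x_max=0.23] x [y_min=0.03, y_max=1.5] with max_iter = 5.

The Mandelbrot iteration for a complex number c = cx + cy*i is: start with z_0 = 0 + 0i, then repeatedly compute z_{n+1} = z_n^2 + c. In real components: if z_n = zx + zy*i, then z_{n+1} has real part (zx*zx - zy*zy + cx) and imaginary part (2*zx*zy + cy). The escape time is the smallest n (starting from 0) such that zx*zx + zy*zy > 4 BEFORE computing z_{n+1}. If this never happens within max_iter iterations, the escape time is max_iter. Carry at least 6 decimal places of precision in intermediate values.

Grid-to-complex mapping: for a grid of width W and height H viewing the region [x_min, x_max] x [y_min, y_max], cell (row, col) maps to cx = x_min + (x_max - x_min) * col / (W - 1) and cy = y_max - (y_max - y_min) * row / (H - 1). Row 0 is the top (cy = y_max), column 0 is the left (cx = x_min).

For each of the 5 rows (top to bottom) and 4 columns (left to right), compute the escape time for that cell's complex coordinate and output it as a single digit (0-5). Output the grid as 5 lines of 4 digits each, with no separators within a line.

Answer: 1222
2343
3455
4555
5555

Derivation:
(row=0, col=0): c = -1.5500 + 1.5000i → escape time 1
(row=0, col=1): c = -0.9567 + 1.5000i → escape time 2
(row=0, col=2): c = -0.3633 + 1.5000i → escape time 2
(row=0, col=3): c = 0.2300 + 1.5000i → escape time 2
(row=1, col=0): c = -1.5500 + 1.1325i → escape time 2
(row=1, col=1): c = -0.9567 + 1.1325i → escape time 3
(row=1, col=2): c = -0.3633 + 1.1325i → escape time 4
(row=1, col=3): c = 0.2300 + 1.1325i → escape time 3
(row=2, col=0): c = -1.5500 + 0.7650i → escape time 3
(row=2, col=1): c = -0.9567 + 0.7650i → escape time 4
(row=2, col=2): c = -0.3633 + 0.7650i → escape time 5
(row=2, col=3): c = 0.2300 + 0.7650i → escape time 5
(row=3, col=0): c = -1.5500 + 0.3975i → escape time 4
(row=3, col=1): c = -0.9567 + 0.3975i → escape time 5
(row=3, col=2): c = -0.3633 + 0.3975i → escape time 5
(row=3, col=3): c = 0.2300 + 0.3975i → escape time 5
(row=4, col=0): c = -1.5500 + 0.0300i → escape time 5
(row=4, col=1): c = -0.9567 + 0.0300i → escape time 5
(row=4, col=2): c = -0.3633 + 0.0300i → escape time 5
(row=4, col=3): c = 0.2300 + 0.0300i → escape time 5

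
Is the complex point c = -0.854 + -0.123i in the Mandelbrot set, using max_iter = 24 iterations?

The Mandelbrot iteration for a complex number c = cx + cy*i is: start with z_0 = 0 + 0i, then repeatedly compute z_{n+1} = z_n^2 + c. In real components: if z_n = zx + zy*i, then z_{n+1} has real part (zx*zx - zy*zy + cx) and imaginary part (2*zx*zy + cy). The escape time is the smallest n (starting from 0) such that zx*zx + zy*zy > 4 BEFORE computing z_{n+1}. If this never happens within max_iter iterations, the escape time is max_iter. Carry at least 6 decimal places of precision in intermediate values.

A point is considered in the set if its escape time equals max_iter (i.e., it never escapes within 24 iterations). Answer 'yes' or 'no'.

Answer: yes

Derivation:
z_0 = 0 + 0i, c = -0.8540 + -0.1230i
Iter 1: z = -0.8540 + -0.1230i, |z|^2 = 0.7444
Iter 2: z = -0.1398 + 0.0871i, |z|^2 = 0.0271
Iter 3: z = -0.8420 + -0.1474i, |z|^2 = 0.7307
Iter 4: z = -0.1667 + 0.1251i, |z|^2 = 0.0434
Iter 5: z = -0.8419 + -0.1647i, |z|^2 = 0.7359
Iter 6: z = -0.1724 + 0.1544i, |z|^2 = 0.0535
Iter 7: z = -0.8481 + -0.1762i, |z|^2 = 0.7503
Iter 8: z = -0.1658 + 0.1759i, |z|^2 = 0.0584
Iter 9: z = -0.8575 + -0.1813i, |z|^2 = 0.7681
Iter 10: z = -0.1516 + 0.1879i, |z|^2 = 0.0583
Iter 11: z = -0.8663 + -0.1800i, |z|^2 = 0.7829
Iter 12: z = -0.1359 + 0.1889i, |z|^2 = 0.0541
Iter 13: z = -0.8712 + -0.1743i, |z|^2 = 0.7894
Iter 14: z = -0.1254 + 0.1807i, |z|^2 = 0.0484
Iter 15: z = -0.8709 + -0.1683i, |z|^2 = 0.7869
Iter 16: z = -0.1238 + 0.1702i, |z|^2 = 0.0443
Iter 17: z = -0.8676 + -0.1651i, |z|^2 = 0.7801
Iter 18: z = -0.1285 + 0.1636i, |z|^2 = 0.0433
Iter 19: z = -0.8643 + -0.1650i, |z|^2 = 0.7742
Iter 20: z = -0.1343 + 0.1622i, |z|^2 = 0.0444
Iter 21: z = -0.8623 + -0.1666i, |z|^2 = 0.7713
Iter 22: z = -0.1382 + 0.1643i, |z|^2 = 0.0461
Iter 23: z = -0.8619 + -0.1684i, |z|^2 = 0.7712
Did not escape in 24 iterations → in set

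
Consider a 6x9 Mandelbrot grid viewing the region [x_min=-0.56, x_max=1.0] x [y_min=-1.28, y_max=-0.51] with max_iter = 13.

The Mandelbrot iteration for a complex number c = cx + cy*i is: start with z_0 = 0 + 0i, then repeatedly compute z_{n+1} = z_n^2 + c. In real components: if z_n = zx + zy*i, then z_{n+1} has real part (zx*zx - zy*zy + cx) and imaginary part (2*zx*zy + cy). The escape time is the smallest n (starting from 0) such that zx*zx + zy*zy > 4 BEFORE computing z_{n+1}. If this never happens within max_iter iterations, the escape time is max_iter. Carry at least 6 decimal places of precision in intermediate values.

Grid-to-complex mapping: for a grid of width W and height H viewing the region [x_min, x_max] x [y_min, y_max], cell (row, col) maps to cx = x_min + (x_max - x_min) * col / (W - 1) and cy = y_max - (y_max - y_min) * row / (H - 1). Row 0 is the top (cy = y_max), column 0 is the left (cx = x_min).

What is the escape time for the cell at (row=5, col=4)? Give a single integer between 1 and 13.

z_0 = 0 + 0i, c = 0.6880 + -0.9912i
Iter 1: z = 0.6880 + -0.9912i, |z|^2 = 1.4559
Iter 2: z = 0.1788 + -2.3552i, |z|^2 = 5.5790
Escaped at iteration 2

Answer: 2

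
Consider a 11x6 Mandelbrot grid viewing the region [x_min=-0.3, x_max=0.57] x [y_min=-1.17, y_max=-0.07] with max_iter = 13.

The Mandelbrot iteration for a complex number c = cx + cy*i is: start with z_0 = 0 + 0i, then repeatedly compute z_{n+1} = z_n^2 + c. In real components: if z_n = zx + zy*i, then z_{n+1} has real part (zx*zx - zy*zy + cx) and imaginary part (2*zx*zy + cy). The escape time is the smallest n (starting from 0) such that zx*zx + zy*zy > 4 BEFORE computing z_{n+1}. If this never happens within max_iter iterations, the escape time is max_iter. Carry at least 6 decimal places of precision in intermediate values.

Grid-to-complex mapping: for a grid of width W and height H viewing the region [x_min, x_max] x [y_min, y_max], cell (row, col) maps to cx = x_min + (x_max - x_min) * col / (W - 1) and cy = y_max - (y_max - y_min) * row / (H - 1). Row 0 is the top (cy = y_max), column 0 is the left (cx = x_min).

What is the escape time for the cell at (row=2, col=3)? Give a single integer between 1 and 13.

Answer: 13

Derivation:
z_0 = 0 + 0i, c = -0.0390 + -0.5100i
Iter 1: z = -0.0390 + -0.5100i, |z|^2 = 0.2616
Iter 2: z = -0.2976 + -0.4702i, |z|^2 = 0.3097
Iter 3: z = -0.1716 + -0.2301i, |z|^2 = 0.0824
Iter 4: z = -0.0625 + -0.4310i, |z|^2 = 0.1897
Iter 5: z = -0.2209 + -0.4561i, |z|^2 = 0.2568
Iter 6: z = -0.1982 + -0.3085i, |z|^2 = 0.1345
Iter 7: z = -0.0949 + -0.3877i, |z|^2 = 0.1593
Iter 8: z = -0.1803 + -0.4364i, |z|^2 = 0.2230
Iter 9: z = -0.1970 + -0.3526i, |z|^2 = 0.1631
Iter 10: z = -0.1246 + -0.3711i, |z|^2 = 0.1532
Iter 11: z = -0.1612 + -0.4176i, |z|^2 = 0.2003
Iter 12: z = -0.1874 + -0.3754i, |z|^2 = 0.1760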